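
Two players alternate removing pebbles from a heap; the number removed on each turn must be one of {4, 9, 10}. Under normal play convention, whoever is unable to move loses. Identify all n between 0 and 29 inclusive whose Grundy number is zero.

0, 1, 2, 3, 8, 14, 15, 16, 21, 22, 27, 28, 29

n :  0  1  2  3  4  5  6  7  8  9 10 11 12 13 14 15 16 17 18 19 20 21 22 23 24 25 26 27 28 29
G :  0  0  0  0  1  1  1  1  0  2  2  2  1  3  0  0  0  2  1  1  1  0  0  2  2  1  1  0  0  0
P-positions are exactly the n with G(n) = 0.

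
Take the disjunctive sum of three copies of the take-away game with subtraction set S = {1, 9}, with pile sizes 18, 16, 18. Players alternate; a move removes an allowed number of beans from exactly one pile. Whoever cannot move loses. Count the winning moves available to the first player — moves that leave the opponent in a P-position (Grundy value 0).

0

All piles use S = {1, 9}:
G(0) = 0
G(1) = mex{0} = 1
G(2) = mex{1} = 0
G(3) = mex{0} = 1
G(4) = mex{1} = 0
G(5) = mex{0} = 1
G(6) = mex{1} = 0
G(7) = mex{0} = 1
G(8) = mex{1} = 0
G(9) = mex{0,0} = 1
G(10) = mex{1,1} = 0
G(11) = mex{0,0} = 1
G(12) = mex{1,1} = 0
G(13) = mex{0,0} = 1
G(14) = mex{1,1} = 0
G(15) = mex{0,0} = 1
G(16) = mex{1,1} = 0
G(17) = mex{0,0} = 1
G(18) = mex{1,1} = 0
Pile A: G(18) = 0.
Pile B: G(16) = 0.
Pile C: G(18) = 0.
Combined Grundy value = 0 ⊕ 0 ⊕ 0 = 0.
A winning move leaves total XOR = 0, i.e. changes one component's Grundy value g to g ⊕ X where X is the current total.
Pile A: target g' = 0⊕0 = 0, but every legal move changes the Grundy value (mex property), so 0 moves.
Pile B: target g' = 0⊕0 = 0, but every legal move changes the Grundy value (mex property), so 0 moves.
Pile C: target g' = 0⊕0 = 0, but every legal move changes the Grundy value (mex property), so 0 moves.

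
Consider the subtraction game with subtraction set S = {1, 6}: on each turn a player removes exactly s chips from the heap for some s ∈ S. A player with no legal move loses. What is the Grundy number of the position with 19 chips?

n :  0  1  2  3  4  5  6  7  8  9 10 11 12 13 14 15 16 17 18 19
G :  0  1  0  1  0  1  2  0  1  0  1  0  1  2  0  1  0  1  0  1

1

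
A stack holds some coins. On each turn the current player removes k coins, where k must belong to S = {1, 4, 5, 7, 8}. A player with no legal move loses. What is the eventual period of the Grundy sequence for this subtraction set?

G(0) = 0
G(1) = mex{0} = 1
G(2) = mex{1} = 0
G(3) = mex{0} = 1
G(4) = mex{1,0} = 2
G(5) = mex{2,1,0} = 3
G(6) = mex{3,0,1} = 2
G(7) = mex{2,1,0,0} = 3
G(8) = mex{3,2,1,1,0} = 4
G(9) = mex{4,3,2,0,1} = 5
G(10) = mex{5,2,3,1,0} = 4
G(11) = mex{4,3,2,2,1} = 0
G(12) = mex{0,4,3,3,2} = 1
G(13) = mex{1,5,4,2,3} = 0
G(14) = mex{0,4,5,3,2} = 1
G(15) = mex{1,0,4,4,3} = 2
G(16) = mex{2,1,0,5,4} = 3
G(17) = mex{3,0,1,4,5} = 2
G(18) = mex{2,1,0,0,4} = 3
G(19) = mex{3,2,1,1,0} = 4
G(20) = mex{4,3,2,0,1} = 5
G(21) = mex{5,2,3,1,0} = 4
G(22) = mex{4,3,2,2,1} = 0
G(23) = mex{0,4,3,3,2} = 1
G(n+11) = G(n) holds for n = 0,…,7 (a full window of length max(S) = 8), so the sequence is purely periodic with period 11.

11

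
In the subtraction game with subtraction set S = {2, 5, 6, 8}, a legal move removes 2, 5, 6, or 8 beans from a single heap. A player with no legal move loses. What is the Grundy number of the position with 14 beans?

n :  0  1  2  3  4  5  6  7  8  9 10 11 12 13 14
G :  0  0  1  1  0  2  1  3  2  2  3  0  2  1  0

0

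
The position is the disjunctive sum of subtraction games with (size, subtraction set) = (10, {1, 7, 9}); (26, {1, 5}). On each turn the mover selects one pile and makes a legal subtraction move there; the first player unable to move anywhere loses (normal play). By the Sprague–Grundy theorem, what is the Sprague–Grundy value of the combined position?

Pile A, S = {1, 7, 9}:
G(0) = 0
G(1) = mex{0} = 1
G(2) = mex{1} = 0
G(3) = mex{0} = 1
G(4) = mex{1} = 0
G(5) = mex{0} = 1
G(6) = mex{1} = 0
G(7) = mex{0,0} = 1
G(8) = mex{1,1} = 0
G(9) = mex{0,0,0} = 1
G(10) = mex{1,1,1} = 0
G_A(10) = 0.
Pile B, S = {1, 5}:
G(0) = 0
G(1) = mex{0} = 1
G(2) = mex{1} = 0
G(3) = mex{0} = 1
G(4) = mex{1} = 0
G(5) = mex{0,0} = 1
G(6) = mex{1,1} = 0
G(7) = mex{0,0} = 1
G(8) = mex{1,1} = 0
G(9) = mex{0,0} = 1
G(10) = mex{1,1} = 0
G(11) = mex{0,0} = 1
G(12) = mex{1,1} = 0
G(13) = mex{0,0} = 1
G(14) = mex{1,1} = 0
G(15) = mex{0,0} = 1
G(16) = mex{1,1} = 0
G(17) = mex{0,0} = 1
G(18) = mex{1,1} = 0
G(19) = mex{0,0} = 1
G(20) = mex{1,1} = 0
G(21) = mex{0,0} = 1
G(22) = mex{1,1} = 0
G(23) = mex{0,0} = 1
G(24) = mex{1,1} = 0
G(25) = mex{0,0} = 1
G(26) = mex{1,1} = 0
G_B(26) = 0.
Combined Grundy value = 0 ⊕ 0 = 0.

0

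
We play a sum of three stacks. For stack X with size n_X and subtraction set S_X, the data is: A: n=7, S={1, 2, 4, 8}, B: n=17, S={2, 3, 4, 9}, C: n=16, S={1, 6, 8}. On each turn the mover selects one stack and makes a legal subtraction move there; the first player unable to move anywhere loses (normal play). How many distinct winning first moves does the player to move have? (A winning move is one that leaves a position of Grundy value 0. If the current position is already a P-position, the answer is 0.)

4

Stack A, S = {1, 2, 4, 8}:
n : 0 1 2 3 4 5 6 7
G : 0 1 2 0 1 2 0 1
G_A(7) = 1.
Stack B, S = {2, 3, 4, 9}:
n :  0  1  2  3  4  5  6  7  8  9 10 11 12 13 14 15 16 17
G :  0  0  1  1  2  2  0  0  1  1  2  2  0  0  1  1  2  2
G_B(17) = 2.
Stack C, S = {1, 6, 8}:
n :  0  1  2  3  4  5  6  7  8  9 10 11 12 13 14 15 16
G :  0  1  0  1  0  1  2  0  1  0  1  0  1  2  0  1  0
G_C(16) = 0.
Combined Grundy value = 1 ⊕ 2 ⊕ 0 = 3.
A winning move leaves total XOR = 0, i.e. changes one component's Grundy value g to g ⊕ X where X is the current total.
Stack A: need g' = 1⊕3 = 2. Options: 7−1→G=0, 7−2→G=2, 7−4→G=0. Hits: 1.
Stack B: need g' = 2⊕3 = 1. Options: 17−2→G=1, 17−3→G=1, 17−4→G=0, 17−9→G=1. Hits: 3.
Stack C: need g' = 0⊕3 = 3. Options: 16−1→G=1, 16−6→G=1, 16−8→G=1. Hits: 0.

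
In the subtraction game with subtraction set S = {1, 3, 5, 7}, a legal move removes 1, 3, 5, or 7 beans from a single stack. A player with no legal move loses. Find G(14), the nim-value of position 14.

0

G(0) = 0
G(1) = mex{0} = 1
G(2) = mex{1} = 0
G(3) = mex{0,0} = 1
G(4) = mex{1,1} = 0
G(5) = mex{0,0,0} = 1
G(6) = mex{1,1,1} = 0
G(7) = mex{0,0,0,0} = 1
G(8) = mex{1,1,1,1} = 0
G(9) = mex{0,0,0,0} = 1
G(10) = mex{1,1,1,1} = 0
G(11) = mex{0,0,0,0} = 1
G(12) = mex{1,1,1,1} = 0
G(13) = mex{0,0,0,0} = 1
G(14) = mex{1,1,1,1} = 0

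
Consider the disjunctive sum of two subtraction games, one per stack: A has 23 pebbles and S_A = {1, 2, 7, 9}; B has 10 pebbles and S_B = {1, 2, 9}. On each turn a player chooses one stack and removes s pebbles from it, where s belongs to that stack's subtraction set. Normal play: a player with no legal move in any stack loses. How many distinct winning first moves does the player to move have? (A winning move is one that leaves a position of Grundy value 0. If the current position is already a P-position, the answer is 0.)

3

Stack A, S = {1, 2, 7, 9}:
G(0) = 0
G(1) = mex{0} = 1
G(2) = mex{1,0} = 2
G(3) = mex{2,1} = 0
G(4) = mex{0,2} = 1
G(5) = mex{1,0} = 2
G(6) = mex{2,1} = 0
G(7) = mex{0,2,0} = 1
G(8) = mex{1,0,1} = 2
G(9) = mex{2,1,2,0} = 3
G(10) = mex{3,2,0,1} = 4
G(11) = mex{4,3,1,2} = 0
G(12) = mex{0,4,2,0} = 1
G(13) = mex{1,0,0,1} = 2
G(14) = mex{2,1,1,2} = 0
G(15) = mex{0,2,2,0} = 1
G(16) = mex{1,0,3,1} = 2
G(17) = mex{2,1,4,2} = 0
G(18) = mex{0,2,0,3} = 1
G(19) = mex{1,0,1,4} = 2
G(20) = mex{2,1,2,0} = 3
G(21) = mex{3,2,0,1} = 4
G(22) = mex{4,3,1,2} = 0
G(23) = mex{0,4,2,0} = 1
G_A(23) = 1.
Stack B, S = {1, 2, 9}:
n :  0  1  2  3  4  5  6  7  8  9 10
G :  0  1  2  0  1  2  0  1  2  3  0
G_B(10) = 0.
Combined Grundy value = 1 ⊕ 0 = 1.
A winning move leaves total XOR = 0, i.e. changes one component's Grundy value g to g ⊕ X where X is the current total.
Stack A: need g' = 1⊕1 = 0. Options: 23−1→G=0, 23−2→G=4, 23−7→G=2, 23−9→G=0. Hits: 2.
Stack B: need g' = 0⊕1 = 1. Options: 10−1→G=3, 10−2→G=2, 10−9→G=1. Hits: 1.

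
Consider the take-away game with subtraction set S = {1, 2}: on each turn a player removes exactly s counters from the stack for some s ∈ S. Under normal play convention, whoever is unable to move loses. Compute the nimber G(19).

1

n :  0  1  2  3  4  5  6  7  8  9 10 11 12 13 14 15 16 17 18 19
G :  0  1  2  0  1  2  0  1  2  0  1  2  0  1  2  0  1  2  0  1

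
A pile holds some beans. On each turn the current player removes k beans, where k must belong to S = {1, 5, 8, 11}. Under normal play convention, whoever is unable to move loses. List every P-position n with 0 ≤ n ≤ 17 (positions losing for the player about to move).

0, 2, 4, 6, 16

n :  0  1  2  3  4  5  6  7  8  9 10 11 12 13 14 15 16 17
G :  0  1  0  1  0  1  0  1  2  3  2  3  2  3  2  3  0  1
P-positions are exactly the n with G(n) = 0.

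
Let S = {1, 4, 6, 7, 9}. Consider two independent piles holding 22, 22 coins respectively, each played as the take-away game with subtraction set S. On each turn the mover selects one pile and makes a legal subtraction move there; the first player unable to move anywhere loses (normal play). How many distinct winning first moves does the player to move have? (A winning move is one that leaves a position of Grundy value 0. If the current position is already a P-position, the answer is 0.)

All piles use S = {1, 4, 6, 7, 9}:
G(0) = 0
G(1) = mex{0} = 1
G(2) = mex{1} = 0
G(3) = mex{0} = 1
G(4) = mex{1,0} = 2
G(5) = mex{2,1} = 0
G(6) = mex{0,0,0} = 1
G(7) = mex{1,1,1,0} = 2
G(8) = mex{2,2,0,1} = 3
G(9) = mex{3,0,1,0,0} = 2
G(10) = mex{2,1,2,1,1} = 0
G(11) = mex{0,2,0,2,0} = 1
G(12) = mex{1,3,1,0,1} = 2
G(13) = mex{2,2,2,1,2} = 0
G(14) = mex{0,0,3,2,0} = 1
G(15) = mex{1,1,2,3,1} = 0
G(16) = mex{0,2,0,2,2} = 1
G(17) = mex{1,0,1,0,3} = 2
G(18) = mex{2,1,2,1,2} = 0
G(19) = mex{0,0,0,2,0} = 1
G(20) = mex{1,1,1,0,1} = 2
G(21) = mex{2,2,0,1,2} = 3
G(22) = mex{3,0,1,0,0} = 2
Pile A: G(22) = 2.
Pile B: G(22) = 2.
Combined Grundy value = 2 ⊕ 2 = 0.
A winning move leaves total XOR = 0, i.e. changes one component's Grundy value g to g ⊕ X where X is the current total.
Pile A: target g' = 2⊕0 = 2, but every legal move changes the Grundy value (mex property), so 0 moves.
Pile B: target g' = 2⊕0 = 2, but every legal move changes the Grundy value (mex property), so 0 moves.

0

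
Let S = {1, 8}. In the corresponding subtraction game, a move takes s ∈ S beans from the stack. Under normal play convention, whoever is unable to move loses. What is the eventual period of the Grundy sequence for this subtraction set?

9

G(0) = 0
G(1) = mex{0} = 1
G(2) = mex{1} = 0
G(3) = mex{0} = 1
G(4) = mex{1} = 0
G(5) = mex{0} = 1
G(6) = mex{1} = 0
G(7) = mex{0} = 1
G(8) = mex{1,0} = 2
G(9) = mex{2,1} = 0
G(10) = mex{0,0} = 1
G(11) = mex{1,1} = 0
G(12) = mex{0,0} = 1
G(13) = mex{1,1} = 0
G(14) = mex{0,0} = 1
G(15) = mex{1,1} = 0
G(16) = mex{0,2} = 1
G(17) = mex{1,0} = 2
G(18) = mex{2,1} = 0
G(19) = mex{0,0} = 1
G(n+9) = G(n) holds for n = 0,…,7 (a full window of length max(S) = 8), so the sequence is purely periodic with period 9.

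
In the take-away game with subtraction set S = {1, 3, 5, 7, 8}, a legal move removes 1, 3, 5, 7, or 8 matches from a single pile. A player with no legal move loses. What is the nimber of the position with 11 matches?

G(0) = 0
G(1) = mex{0} = 1
G(2) = mex{1} = 0
G(3) = mex{0,0} = 1
G(4) = mex{1,1} = 0
G(5) = mex{0,0,0} = 1
G(6) = mex{1,1,1} = 0
G(7) = mex{0,0,0,0} = 1
G(8) = mex{1,1,1,1,0} = 2
G(9) = mex{2,0,0,0,1} = 3
G(10) = mex{3,1,1,1,0} = 2
G(11) = mex{2,2,0,0,1} = 3

3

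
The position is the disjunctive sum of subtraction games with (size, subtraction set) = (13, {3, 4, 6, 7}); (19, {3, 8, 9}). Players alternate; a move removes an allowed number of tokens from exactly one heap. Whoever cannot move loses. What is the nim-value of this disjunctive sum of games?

1

Heap A, S = {3, 4, 6, 7}:
n :  0  1  2  3  4  5  6  7  8  9 10 11 12 13
G :  0  0  0  1  1  1  2  2  2  3  0  0  0  1
G_A(13) = 1.
Heap B, S = {3, 8, 9}:
n :  0  1  2  3  4  5  6  7  8  9 10 11 12 13 14 15 16 17 18 19
G :  0  0  0  1  1  1  0  0  2  1  1  3  0  0  2  1  1  0  0  0
G_B(19) = 0.
Combined Grundy value = 1 ⊕ 0 = 1.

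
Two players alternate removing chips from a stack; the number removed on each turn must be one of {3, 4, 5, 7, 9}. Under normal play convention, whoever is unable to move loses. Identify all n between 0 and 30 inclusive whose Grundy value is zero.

G(0) = 0
G(1) = mex{} = 0
G(2) = mex{} = 0
G(3) = mex{0} = 1
G(4) = mex{0,0} = 1
G(5) = mex{0,0,0} = 1
G(6) = mex{1,0,0} = 2
G(7) = mex{1,1,0,0} = 2
G(8) = mex{1,1,1,0} = 2
G(9) = mex{2,1,1,0,0} = 3
G(10) = mex{2,2,1,1,0} = 3
G(11) = mex{2,2,2,1,0} = 3
G(12) = mex{3,2,2,1,1} = 0
G(13) = mex{3,3,2,2,1} = 0
G(14) = mex{3,3,3,2,1} = 0
G(15) = mex{0,3,3,2,2} = 1
G(16) = mex{0,0,3,3,2} = 1
G(17) = mex{0,0,0,3,2} = 1
G(18) = mex{1,0,0,3,3} = 2
G(19) = mex{1,1,0,0,3} = 2
G(20) = mex{1,1,1,0,3} = 2
G(21) = mex{2,1,1,0,0} = 3
G(22) = mex{2,2,1,1,0} = 3
G(23) = mex{2,2,2,1,0} = 3
G(24) = mex{3,2,2,1,1} = 0
G(25) = mex{3,3,2,2,1} = 0
G(26) = mex{3,3,3,2,1} = 0
G(27) = mex{0,3,3,2,2} = 1
G(28) = mex{0,0,3,3,2} = 1
G(29) = mex{0,0,0,3,2} = 1
G(30) = mex{1,0,0,3,3} = 2
P-positions are exactly the n with G(n) = 0.

0, 1, 2, 12, 13, 14, 24, 25, 26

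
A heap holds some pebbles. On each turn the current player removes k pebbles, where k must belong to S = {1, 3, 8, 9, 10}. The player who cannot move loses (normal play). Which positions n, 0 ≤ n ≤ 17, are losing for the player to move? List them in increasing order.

n :  0  1  2  3  4  5  6  7  8  9 10 11 12 13 14 15 16 17
G :  0  1  0  1  0  1  0  1  2  3  2  3  2  3  2  3  4  0
P-positions are exactly the n with G(n) = 0.

0, 2, 4, 6, 17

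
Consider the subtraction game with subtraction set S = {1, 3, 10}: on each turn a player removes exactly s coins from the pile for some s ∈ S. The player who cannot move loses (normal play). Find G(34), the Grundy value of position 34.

G(0) = 0
G(1) = mex{0} = 1
G(2) = mex{1} = 0
G(3) = mex{0,0} = 1
G(4) = mex{1,1} = 0
G(5) = mex{0,0} = 1
G(6) = mex{1,1} = 0
G(7) = mex{0,0} = 1
G(8) = mex{1,1} = 0
G(9) = mex{0,0} = 1
G(10) = mex{1,1,0} = 2
G(11) = mex{2,0,1} = 3
G(12) = mex{3,1,0} = 2
G(13) = mex{2,2,1} = 0
G(14) = mex{0,3,0} = 1
G(15) = mex{1,2,1} = 0
G(16) = mex{0,0,0} = 1
G(17) = mex{1,1,1} = 0
G(18) = mex{0,0,0} = 1
G(19) = mex{1,1,1} = 0
G(20) = mex{0,0,2} = 1
G(21) = mex{1,1,3} = 0
G(22) = mex{0,0,2} = 1
G(23) = mex{1,1,0} = 2
G(24) = mex{2,0,1} = 3
G(25) = mex{3,1,0} = 2
G(26) = mex{2,2,1} = 0
G(27) = mex{0,3,0} = 1
G(28) = mex{1,2,1} = 0
G(29) = mex{0,0,0} = 1
G(30) = mex{1,1,1} = 0
G(31) = mex{0,0,0} = 1
G(32) = mex{1,1,1} = 0
G(33) = mex{0,0,2} = 1
G(34) = mex{1,1,3} = 0

0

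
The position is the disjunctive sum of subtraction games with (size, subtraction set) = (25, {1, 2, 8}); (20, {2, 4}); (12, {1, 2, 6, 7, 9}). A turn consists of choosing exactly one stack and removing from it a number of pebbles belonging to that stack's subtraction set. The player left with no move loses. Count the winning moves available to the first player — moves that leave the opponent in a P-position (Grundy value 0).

4

Stack A, S = {1, 2, 8}:
n :  0  1  2  3  4  5  6  7  8  9 10 11 12 13 14 15 16 17 18 19 20 21 22 23 24 25
G :  0  1  2  0  1  2  0  1  2  0  1  2  0  1  2  0  1  2  0  1  2  0  1  2  0  1
G_A(25) = 1.
Stack B, S = {2, 4}:
G(0) = 0
G(1) = mex{} = 0
G(2) = mex{0} = 1
G(3) = mex{0} = 1
G(4) = mex{1,0} = 2
G(5) = mex{1,0} = 2
G(6) = mex{2,1} = 0
G(7) = mex{2,1} = 0
G(8) = mex{0,2} = 1
G(9) = mex{0,2} = 1
G(10) = mex{1,0} = 2
G(11) = mex{1,0} = 2
G(12) = mex{2,1} = 0
G(13) = mex{2,1} = 0
G(14) = mex{0,2} = 1
G(15) = mex{0,2} = 1
G(16) = mex{1,0} = 2
G(17) = mex{1,0} = 2
G(18) = mex{2,1} = 0
G(19) = mex{2,1} = 0
G(20) = mex{0,2} = 1
G_B(20) = 1.
Stack C, S = {1, 2, 6, 7, 9}:
n :  0  1  2  3  4  5  6  7  8  9 10 11 12
G :  0  1  2  0  1  2  3  4  0  1  2  0  1
G_C(12) = 1.
Combined Grundy value = 1 ⊕ 1 ⊕ 1 = 1.
A winning move leaves total XOR = 0, i.e. changes one component's Grundy value g to g ⊕ X where X is the current total.
Stack A: need g' = 1⊕1 = 0. Options: 25−1→G=0, 25−2→G=2, 25−8→G=2. Hits: 1.
Stack B: need g' = 1⊕1 = 0. Options: 20−2→G=0, 20−4→G=2. Hits: 1.
Stack C: need g' = 1⊕1 = 0. Options: 12−1→G=0, 12−2→G=2, 12−6→G=3, 12−7→G=2, 12−9→G=0. Hits: 2.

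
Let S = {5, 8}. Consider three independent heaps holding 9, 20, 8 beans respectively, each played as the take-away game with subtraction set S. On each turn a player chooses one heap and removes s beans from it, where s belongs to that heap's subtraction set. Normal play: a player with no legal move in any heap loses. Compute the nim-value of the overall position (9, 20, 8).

All heaps use S = {5, 8}:
G(0) = 0
G(1) = mex{} = 0
G(2) = mex{} = 0
G(3) = mex{} = 0
G(4) = mex{} = 0
G(5) = mex{0} = 1
G(6) = mex{0} = 1
G(7) = mex{0} = 1
G(8) = mex{0,0} = 1
G(9) = mex{0,0} = 1
G(10) = mex{1,0} = 2
G(11) = mex{1,0} = 2
G(12) = mex{1,0} = 2
G(13) = mex{1,1} = 0
G(14) = mex{1,1} = 0
G(15) = mex{2,1} = 0
G(16) = mex{2,1} = 0
G(17) = mex{2,1} = 0
G(18) = mex{0,2} = 1
G(19) = mex{0,2} = 1
G(20) = mex{0,2} = 1
Heap A: G(9) = 1.
Heap B: G(20) = 1.
Heap C: G(8) = 1.
Combined Grundy value = 1 ⊕ 1 ⊕ 1 = 1.

1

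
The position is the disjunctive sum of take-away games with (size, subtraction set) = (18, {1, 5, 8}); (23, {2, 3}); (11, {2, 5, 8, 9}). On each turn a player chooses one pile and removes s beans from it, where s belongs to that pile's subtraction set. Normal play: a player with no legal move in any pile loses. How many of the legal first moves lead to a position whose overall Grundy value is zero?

0

Pile A, S = {1, 5, 8}:
G(0) = 0
G(1) = mex{0} = 1
G(2) = mex{1} = 0
G(3) = mex{0} = 1
G(4) = mex{1} = 0
G(5) = mex{0,0} = 1
G(6) = mex{1,1} = 0
G(7) = mex{0,0} = 1
G(8) = mex{1,1,0} = 2
G(9) = mex{2,0,1} = 3
G(10) = mex{3,1,0} = 2
G(11) = mex{2,0,1} = 3
G(12) = mex{3,1,0} = 2
G(13) = mex{2,2,1} = 0
G(14) = mex{0,3,0} = 1
G(15) = mex{1,2,1} = 0
G(16) = mex{0,3,2} = 1
G(17) = mex{1,2,3} = 0
G(18) = mex{0,0,2} = 1
G_A(18) = 1.
Pile B, S = {2, 3}:
n :  0  1  2  3  4  5  6  7  8  9 10 11 12 13 14 15 16 17 18 19 20 21 22 23
G :  0  0  1  1  2  0  0  1  1  2  0  0  1  1  2  0  0  1  1  2  0  0  1  1
G_B(23) = 1.
Pile C, S = {2, 5, 8, 9}:
G(0) = 0
G(1) = mex{} = 0
G(2) = mex{0} = 1
G(3) = mex{0} = 1
G(4) = mex{1} = 0
G(5) = mex{1,0} = 2
G(6) = mex{0,0} = 1
G(7) = mex{2,1} = 0
G(8) = mex{1,1,0} = 2
G(9) = mex{0,0,0,0} = 1
G(10) = mex{2,2,1,0} = 3
G(11) = mex{1,1,1,1} = 0
G_C(11) = 0.
Combined Grundy value = 1 ⊕ 1 ⊕ 0 = 0.
A winning move leaves total XOR = 0, i.e. changes one component's Grundy value g to g ⊕ X where X is the current total.
Pile A: target g' = 1⊕0 = 1, but every legal move changes the Grundy value (mex property), so 0 moves.
Pile B: target g' = 1⊕0 = 1, but every legal move changes the Grundy value (mex property), so 0 moves.
Pile C: target g' = 0⊕0 = 0, but every legal move changes the Grundy value (mex property), so 0 moves.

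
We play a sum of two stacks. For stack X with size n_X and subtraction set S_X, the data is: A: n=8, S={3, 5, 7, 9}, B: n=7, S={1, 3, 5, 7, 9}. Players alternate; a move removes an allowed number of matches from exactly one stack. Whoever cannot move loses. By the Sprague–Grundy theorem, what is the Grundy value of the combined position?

3

Stack A, S = {3, 5, 7, 9}:
n : 0 1 2 3 4 5 6 7 8
G : 0 0 0 1 1 1 2 2 2
G_A(8) = 2.
Stack B, S = {1, 3, 5, 7, 9}:
G(0) = 0
G(1) = mex{0} = 1
G(2) = mex{1} = 0
G(3) = mex{0,0} = 1
G(4) = mex{1,1} = 0
G(5) = mex{0,0,0} = 1
G(6) = mex{1,1,1} = 0
G(7) = mex{0,0,0,0} = 1
G_B(7) = 1.
Combined Grundy value = 2 ⊕ 1 = 3.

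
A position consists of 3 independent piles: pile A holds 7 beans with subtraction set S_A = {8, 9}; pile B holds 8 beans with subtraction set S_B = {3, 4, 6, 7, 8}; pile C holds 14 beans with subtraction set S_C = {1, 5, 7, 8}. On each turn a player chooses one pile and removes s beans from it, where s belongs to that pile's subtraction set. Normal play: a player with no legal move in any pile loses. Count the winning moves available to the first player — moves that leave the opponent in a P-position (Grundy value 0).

Pile A, S = {8, 9}:
G(0) = 0
G(1) = mex{} = 0
G(2) = mex{} = 0
G(3) = mex{} = 0
G(4) = mex{} = 0
G(5) = mex{} = 0
G(6) = mex{} = 0
G(7) = mex{} = 0
G_A(7) = 0.
Pile B, S = {3, 4, 6, 7, 8}:
n : 0 1 2 3 4 5 6 7 8
G : 0 0 0 1 1 1 2 2 2
G_B(8) = 2.
Pile C, S = {1, 5, 7, 8}:
n :  0  1  2  3  4  5  6  7  8  9 10 11 12 13 14
G :  0  1  0  1  0  1  0  1  2  3  2  3  2  3  2
G_C(14) = 2.
Combined Grundy value = 0 ⊕ 2 ⊕ 2 = 0.
A winning move leaves total XOR = 0, i.e. changes one component's Grundy value g to g ⊕ X where X is the current total.
Pile A: target g' = 0⊕0 = 0, but every legal move changes the Grundy value (mex property), so 0 moves.
Pile B: target g' = 2⊕0 = 2, but every legal move changes the Grundy value (mex property), so 0 moves.
Pile C: target g' = 2⊕0 = 2, but every legal move changes the Grundy value (mex property), so 0 moves.

0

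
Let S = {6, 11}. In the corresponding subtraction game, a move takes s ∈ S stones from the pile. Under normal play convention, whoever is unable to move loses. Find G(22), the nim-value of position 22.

n :  0  1  2  3  4  5  6  7  8  9 10 11 12 13 14 15 16 17 18 19 20 21 22
G :  0  0  0  0  0  0  1  1  1  1  1  1  2  2  2  2  2  0  0  0  0  0  0

0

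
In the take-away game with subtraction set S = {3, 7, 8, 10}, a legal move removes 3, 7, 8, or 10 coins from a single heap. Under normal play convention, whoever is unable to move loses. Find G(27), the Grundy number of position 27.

G(0) = 0
G(1) = mex{} = 0
G(2) = mex{} = 0
G(3) = mex{0} = 1
G(4) = mex{0} = 1
G(5) = mex{0} = 1
G(6) = mex{1} = 0
G(7) = mex{1,0} = 2
G(8) = mex{1,0,0} = 2
G(9) = mex{0,0,0} = 1
G(10) = mex{2,1,0,0} = 3
G(11) = mex{2,1,1,0} = 3
G(12) = mex{1,1,1,0} = 2
G(13) = mex{3,0,1,1} = 2
G(14) = mex{3,2,0,1} = 4
G(15) = mex{2,2,2,1} = 0
G(16) = mex{2,1,2,0} = 3
G(17) = mex{4,3,1,2} = 0
G(18) = mex{0,3,3,2} = 1
G(19) = mex{3,2,3,1} = 0
G(20) = mex{0,2,2,3} = 1
G(21) = mex{1,4,2,3} = 0
G(22) = mex{0,0,4,2} = 1
G(23) = mex{1,3,0,2} = 4
G(24) = mex{0,0,3,4} = 1
G(25) = mex{1,1,0,0} = 2
G(26) = mex{4,0,1,3} = 2
G(27) = mex{1,1,0,0} = 2

2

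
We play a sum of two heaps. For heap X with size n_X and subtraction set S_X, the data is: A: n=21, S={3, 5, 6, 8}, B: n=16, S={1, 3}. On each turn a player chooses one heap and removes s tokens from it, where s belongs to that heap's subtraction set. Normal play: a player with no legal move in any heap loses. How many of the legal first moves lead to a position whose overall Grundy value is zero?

1

Heap A, S = {3, 5, 6, 8}:
n :  0  1  2  3  4  5  6  7  8  9 10 11 12 13 14 15 16 17 18 19 20 21
G :  0  0  0  1  1  1  2  2  2  3  3  0  0  0  1  1  1  2  2  2  3  3
G_A(21) = 3.
Heap B, S = {1, 3}:
G(0) = 0
G(1) = mex{0} = 1
G(2) = mex{1} = 0
G(3) = mex{0,0} = 1
G(4) = mex{1,1} = 0
G(5) = mex{0,0} = 1
G(6) = mex{1,1} = 0
G(7) = mex{0,0} = 1
G(8) = mex{1,1} = 0
G(9) = mex{0,0} = 1
G(10) = mex{1,1} = 0
G(11) = mex{0,0} = 1
G(12) = mex{1,1} = 0
G(13) = mex{0,0} = 1
G(14) = mex{1,1} = 0
G(15) = mex{0,0} = 1
G(16) = mex{1,1} = 0
G_B(16) = 0.
Combined Grundy value = 3 ⊕ 0 = 3.
A winning move leaves total XOR = 0, i.e. changes one component's Grundy value g to g ⊕ X where X is the current total.
Heap A: need g' = 3⊕3 = 0. Options: 21−3→G=2, 21−5→G=1, 21−6→G=1, 21−8→G=0. Hits: 1.
Heap B: need g' = 0⊕3 = 3. Options: 16−1→G=1, 16−3→G=1. Hits: 0.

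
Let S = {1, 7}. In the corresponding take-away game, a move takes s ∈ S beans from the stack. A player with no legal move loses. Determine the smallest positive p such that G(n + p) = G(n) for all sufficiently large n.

2

G(0) = 0
G(1) = mex{0} = 1
G(2) = mex{1} = 0
G(3) = mex{0} = 1
G(4) = mex{1} = 0
G(5) = mex{0} = 1
G(6) = mex{1} = 0
G(7) = mex{0,0} = 1
G(8) = mex{1,1} = 0
G(9) = mex{0,0} = 1
G(10) = mex{1,1} = 0
G(11) = mex{0,0} = 1
G(12) = mex{1,1} = 0
G(13) = mex{0,0} = 1
G(14) = mex{1,1} = 0
G(n+2) = G(n) holds for n = 0,…,6 (a full window of length max(S) = 7), so the sequence is purely periodic with period 2.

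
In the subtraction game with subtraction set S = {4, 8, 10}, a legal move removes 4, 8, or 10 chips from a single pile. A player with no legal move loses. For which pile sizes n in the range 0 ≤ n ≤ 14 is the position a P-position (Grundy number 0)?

0, 1, 2, 3, 14

G(0) = 0
G(1) = mex{} = 0
G(2) = mex{} = 0
G(3) = mex{} = 0
G(4) = mex{0} = 1
G(5) = mex{0} = 1
G(6) = mex{0} = 1
G(7) = mex{0} = 1
G(8) = mex{1,0} = 2
G(9) = mex{1,0} = 2
G(10) = mex{1,0,0} = 2
G(11) = mex{1,0,0} = 2
G(12) = mex{2,1,0} = 3
G(13) = mex{2,1,0} = 3
G(14) = mex{2,1,1} = 0
P-positions are exactly the n with G(n) = 0.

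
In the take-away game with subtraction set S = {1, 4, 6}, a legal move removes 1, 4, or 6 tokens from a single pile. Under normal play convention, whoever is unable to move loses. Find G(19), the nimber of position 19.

2

n :  0  1  2  3  4  5  6  7  8  9 10 11 12 13 14 15 16 17 18 19
G :  0  1  0  1  2  0  1  0  1  2  0  1  0  1  2  0  1  0  1  2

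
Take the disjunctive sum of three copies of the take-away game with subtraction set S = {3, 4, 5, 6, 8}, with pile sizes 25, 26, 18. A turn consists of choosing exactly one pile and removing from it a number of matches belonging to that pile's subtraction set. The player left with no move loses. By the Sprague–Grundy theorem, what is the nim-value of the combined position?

2

All piles use S = {3, 4, 5, 6, 8}:
G(0) = 0
G(1) = mex{} = 0
G(2) = mex{} = 0
G(3) = mex{0} = 1
G(4) = mex{0,0} = 1
G(5) = mex{0,0,0} = 1
G(6) = mex{1,0,0,0} = 2
G(7) = mex{1,1,0,0} = 2
G(8) = mex{1,1,1,0,0} = 2
G(9) = mex{2,1,1,1,0} = 3
G(10) = mex{2,2,1,1,0} = 3
G(11) = mex{2,2,2,1,1} = 0
G(12) = mex{3,2,2,2,1} = 0
G(13) = mex{3,3,2,2,1} = 0
G(14) = mex{0,3,3,2,2} = 1
G(15) = mex{0,0,3,3,2} = 1
G(16) = mex{0,0,0,3,2} = 1
G(17) = mex{1,0,0,0,3} = 2
G(18) = mex{1,1,0,0,3} = 2
G(19) = mex{1,1,1,0,0} = 2
G(20) = mex{2,1,1,1,0} = 3
G(21) = mex{2,2,1,1,0} = 3
G(22) = mex{2,2,2,1,1} = 0
G(23) = mex{3,2,2,2,1} = 0
G(24) = mex{3,3,2,2,1} = 0
G(25) = mex{0,3,3,2,2} = 1
G(26) = mex{0,0,3,3,2} = 1
Pile A: G(25) = 1.
Pile B: G(26) = 1.
Pile C: G(18) = 2.
Combined Grundy value = 1 ⊕ 1 ⊕ 2 = 2.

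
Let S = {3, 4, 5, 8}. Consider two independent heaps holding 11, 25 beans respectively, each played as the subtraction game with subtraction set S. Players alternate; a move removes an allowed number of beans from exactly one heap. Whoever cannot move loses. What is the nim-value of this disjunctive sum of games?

1

All heaps use S = {3, 4, 5, 8}:
G(0) = 0
G(1) = mex{} = 0
G(2) = mex{} = 0
G(3) = mex{0} = 1
G(4) = mex{0,0} = 1
G(5) = mex{0,0,0} = 1
G(6) = mex{1,0,0} = 2
G(7) = mex{1,1,0} = 2
G(8) = mex{1,1,1,0} = 2
G(9) = mex{2,1,1,0} = 3
G(10) = mex{2,2,1,0} = 3
G(11) = mex{2,2,2,1} = 0
G(12) = mex{3,2,2,1} = 0
G(13) = mex{3,3,2,1} = 0
G(14) = mex{0,3,3,2} = 1
G(15) = mex{0,0,3,2} = 1
G(16) = mex{0,0,0,2} = 1
G(17) = mex{1,0,0,3} = 2
G(18) = mex{1,1,0,3} = 2
G(19) = mex{1,1,1,0} = 2
G(20) = mex{2,1,1,0} = 3
G(21) = mex{2,2,1,0} = 3
G(22) = mex{2,2,2,1} = 0
G(23) = mex{3,2,2,1} = 0
G(24) = mex{3,3,2,1} = 0
G(25) = mex{0,3,3,2} = 1
Heap A: G(11) = 0.
Heap B: G(25) = 1.
Combined Grundy value = 0 ⊕ 1 = 1.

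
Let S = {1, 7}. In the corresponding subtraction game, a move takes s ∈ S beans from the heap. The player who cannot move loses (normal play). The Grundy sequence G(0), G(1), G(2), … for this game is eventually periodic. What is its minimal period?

2

G(0) = 0
G(1) = mex{0} = 1
G(2) = mex{1} = 0
G(3) = mex{0} = 1
G(4) = mex{1} = 0
G(5) = mex{0} = 1
G(6) = mex{1} = 0
G(7) = mex{0,0} = 1
G(8) = mex{1,1} = 0
G(9) = mex{0,0} = 1
G(10) = mex{1,1} = 0
G(11) = mex{0,0} = 1
G(12) = mex{1,1} = 0
G(13) = mex{0,0} = 1
G(14) = mex{1,1} = 0
G(n+2) = G(n) holds for n = 0,…,6 (a full window of length max(S) = 7), so the sequence is purely periodic with period 2.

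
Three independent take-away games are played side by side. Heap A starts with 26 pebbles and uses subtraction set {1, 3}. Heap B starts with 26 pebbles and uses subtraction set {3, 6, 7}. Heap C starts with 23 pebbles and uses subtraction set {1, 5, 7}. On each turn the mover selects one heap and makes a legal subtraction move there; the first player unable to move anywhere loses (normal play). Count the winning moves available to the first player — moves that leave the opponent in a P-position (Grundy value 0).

1

Heap A, S = {1, 3}:
G(0) = 0
G(1) = mex{0} = 1
G(2) = mex{1} = 0
G(3) = mex{0,0} = 1
G(4) = mex{1,1} = 0
G(5) = mex{0,0} = 1
G(6) = mex{1,1} = 0
G(7) = mex{0,0} = 1
G(8) = mex{1,1} = 0
G(9) = mex{0,0} = 1
G(10) = mex{1,1} = 0
G(11) = mex{0,0} = 1
G(12) = mex{1,1} = 0
G(13) = mex{0,0} = 1
G(14) = mex{1,1} = 0
G(15) = mex{0,0} = 1
G(16) = mex{1,1} = 0
G(17) = mex{0,0} = 1
G(18) = mex{1,1} = 0
G(19) = mex{0,0} = 1
G(20) = mex{1,1} = 0
G(21) = mex{0,0} = 1
G(22) = mex{1,1} = 0
G(23) = mex{0,0} = 1
G(24) = mex{1,1} = 0
G(25) = mex{0,0} = 1
G(26) = mex{1,1} = 0
G_A(26) = 0.
Heap B, S = {3, 6, 7}:
G(0) = 0
G(1) = mex{} = 0
G(2) = mex{} = 0
G(3) = mex{0} = 1
G(4) = mex{0} = 1
G(5) = mex{0} = 1
G(6) = mex{1,0} = 2
G(7) = mex{1,0,0} = 2
G(8) = mex{1,0,0} = 2
G(9) = mex{2,1,0} = 3
G(10) = mex{2,1,1} = 0
G(11) = mex{2,1,1} = 0
G(12) = mex{3,2,1} = 0
G(13) = mex{0,2,2} = 1
G(14) = mex{0,2,2} = 1
G(15) = mex{0,3,2} = 1
G(16) = mex{1,0,3} = 2
G(17) = mex{1,0,0} = 2
G(18) = mex{1,0,0} = 2
G(19) = mex{2,1,0} = 3
G(20) = mex{2,1,1} = 0
G(21) = mex{2,1,1} = 0
G(22) = mex{3,2,1} = 0
G(23) = mex{0,2,2} = 1
G(24) = mex{0,2,2} = 1
G(25) = mex{0,3,2} = 1
G(26) = mex{1,0,3} = 2
G_B(26) = 2.
Heap C, S = {1, 5, 7}:
n :  0  1  2  3  4  5  6  7  8  9 10 11 12 13 14 15 16 17 18 19 20 21 22 23
G :  0  1  0  1  0  1  0  1  0  1  0  1  0  1  0  1  0  1  0  1  0  1  0  1
G_C(23) = 1.
Combined Grundy value = 0 ⊕ 2 ⊕ 1 = 3.
A winning move leaves total XOR = 0, i.e. changes one component's Grundy value g to g ⊕ X where X is the current total.
Heap A: need g' = 0⊕3 = 3. Options: 26−1→G=1, 26−3→G=1. Hits: 0.
Heap B: need g' = 2⊕3 = 1. Options: 26−3→G=1, 26−6→G=0, 26−7→G=3. Hits: 1.
Heap C: need g' = 1⊕3 = 2. Options: 23−1→G=0, 23−5→G=0, 23−7→G=0. Hits: 0.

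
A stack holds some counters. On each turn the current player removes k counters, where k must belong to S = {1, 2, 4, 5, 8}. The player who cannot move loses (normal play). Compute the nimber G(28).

1

n :  0  1  2  3  4  5  6  7  8  9 10 11 12 13 14 15 16 17 18 19 20 21 22 23 24 25 26 27 28
G :  0  1  2  0  1  2  0  1  2  0  1  2  0  1  2  0  1  2  0  1  2  0  1  2  0  1  2  0  1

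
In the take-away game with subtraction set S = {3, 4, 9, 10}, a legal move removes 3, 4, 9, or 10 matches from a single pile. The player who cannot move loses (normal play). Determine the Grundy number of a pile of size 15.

G(0) = 0
G(1) = mex{} = 0
G(2) = mex{} = 0
G(3) = mex{0} = 1
G(4) = mex{0,0} = 1
G(5) = mex{0,0} = 1
G(6) = mex{1,0} = 2
G(7) = mex{1,1} = 0
G(8) = mex{1,1} = 0
G(9) = mex{2,1,0} = 3
G(10) = mex{0,2,0,0} = 1
G(11) = mex{0,0,0,0} = 1
G(12) = mex{3,0,1,0} = 2
G(13) = mex{1,3,1,1} = 0
G(14) = mex{1,1,1,1} = 0
G(15) = mex{2,1,2,1} = 0

0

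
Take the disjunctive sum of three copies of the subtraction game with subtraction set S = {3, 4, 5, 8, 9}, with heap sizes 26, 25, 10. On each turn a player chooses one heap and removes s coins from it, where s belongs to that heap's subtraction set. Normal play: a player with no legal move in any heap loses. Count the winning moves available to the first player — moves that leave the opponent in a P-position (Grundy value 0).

All heaps use S = {3, 4, 5, 8, 9}:
n :  0  1  2  3  4  5  6  7  8  9 10 11 12 13 14 15 16 17 18 19 20 21 22 23 24 25 26
G :  0  0  0  1  1  1  2  2  2  3  3  3  0  0  0  1  1  1  2  2  2  3  3  3  0  0  0
Heap A: G(26) = 0.
Heap B: G(25) = 0.
Heap C: G(10) = 3.
Combined Grundy value = 0 ⊕ 0 ⊕ 3 = 3.
A winning move leaves total XOR = 0, i.e. changes one component's Grundy value g to g ⊕ X where X is the current total.
Heap A: need g' = 0⊕3 = 3. Options: 26−3→G=3, 26−4→G=3, 26−5→G=3, 26−8→G=2, 26−9→G=1. Hits: 3.
Heap B: need g' = 0⊕3 = 3. Options: 25−3→G=3, 25−4→G=3, 25−5→G=2, 25−8→G=1, 25−9→G=1. Hits: 2.
Heap C: need g' = 3⊕3 = 0. Options: 10−3→G=2, 10−4→G=2, 10−5→G=1, 10−8→G=0, 10−9→G=0. Hits: 2.

7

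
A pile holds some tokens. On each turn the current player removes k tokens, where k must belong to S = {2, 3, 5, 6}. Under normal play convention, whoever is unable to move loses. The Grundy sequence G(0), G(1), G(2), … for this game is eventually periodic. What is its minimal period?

n :  0  1  2  3  4  5  6  7  8  9 10 11 12 13 14 15 16 17
G :  0  0  1  1  2  2  3  3  0  0  1  1  2  2  3  3  0  0
G(n+8) = G(n) holds for n = 0,…,5 (a full window of length max(S) = 6), so the sequence is purely periodic with period 8.

8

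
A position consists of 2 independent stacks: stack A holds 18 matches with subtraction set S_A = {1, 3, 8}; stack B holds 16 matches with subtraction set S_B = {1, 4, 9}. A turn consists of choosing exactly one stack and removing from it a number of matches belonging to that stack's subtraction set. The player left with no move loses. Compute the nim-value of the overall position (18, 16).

Stack A, S = {1, 3, 8}:
n :  0  1  2  3  4  5  6  7  8  9 10 11 12 13 14 15 16 17 18
G :  0  1  0  1  0  1  0  1  2  3  2  0  1  0  1  0  1  0  1
G_A(18) = 1.
Stack B, S = {1, 4, 9}:
n :  0  1  2  3  4  5  6  7  8  9 10 11 12 13 14 15 16
G :  0  1  0  1  2  0  1  0  1  2  0  1  0  1  2  0  1
G_B(16) = 1.
Combined Grundy value = 1 ⊕ 1 = 0.

0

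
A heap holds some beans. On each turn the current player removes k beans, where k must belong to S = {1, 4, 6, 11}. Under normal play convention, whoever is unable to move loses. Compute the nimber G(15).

0

n :  0  1  2  3  4  5  6  7  8  9 10 11 12 13 14 15
G :  0  1  0  1  2  0  1  0  1  2  0  1  0  1  2  0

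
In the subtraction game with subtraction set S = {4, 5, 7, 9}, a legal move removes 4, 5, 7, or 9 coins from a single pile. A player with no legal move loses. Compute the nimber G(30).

1

G(0) = 0
G(1) = mex{} = 0
G(2) = mex{} = 0
G(3) = mex{} = 0
G(4) = mex{0} = 1
G(5) = mex{0,0} = 1
G(6) = mex{0,0} = 1
G(7) = mex{0,0,0} = 1
G(8) = mex{1,0,0} = 2
G(9) = mex{1,1,0,0} = 2
G(10) = mex{1,1,0,0} = 2
G(11) = mex{1,1,1,0} = 2
G(12) = mex{2,1,1,0} = 3
G(13) = mex{2,2,1,1} = 0
G(14) = mex{2,2,1,1} = 0
G(15) = mex{2,2,2,1} = 0
G(16) = mex{3,2,2,1} = 0
G(17) = mex{0,3,2,2} = 1
G(18) = mex{0,0,2,2} = 1
G(19) = mex{0,0,3,2} = 1
G(20) = mex{0,0,0,2} = 1
G(21) = mex{1,0,0,3} = 2
G(22) = mex{1,1,0,0} = 2
G(23) = mex{1,1,0,0} = 2
G(24) = mex{1,1,1,0} = 2
G(25) = mex{2,1,1,0} = 3
G(26) = mex{2,2,1,1} = 0
G(27) = mex{2,2,1,1} = 0
G(28) = mex{2,2,2,1} = 0
G(29) = mex{3,2,2,1} = 0
G(30) = mex{0,3,2,2} = 1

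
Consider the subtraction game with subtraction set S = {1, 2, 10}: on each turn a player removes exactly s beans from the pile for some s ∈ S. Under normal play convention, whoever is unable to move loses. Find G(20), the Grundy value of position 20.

2

n :  0  1  2  3  4  5  6  7  8  9 10 11 12 13 14 15 16 17 18 19 20
G :  0  1  2  0  1  2  0  1  2  0  1  2  0  1  2  0  1  2  0  1  2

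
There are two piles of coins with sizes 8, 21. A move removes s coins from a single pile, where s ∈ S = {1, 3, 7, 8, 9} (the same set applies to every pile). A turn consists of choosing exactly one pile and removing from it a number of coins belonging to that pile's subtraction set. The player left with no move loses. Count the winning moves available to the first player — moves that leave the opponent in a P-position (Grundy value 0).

5

All piles use S = {1, 3, 7, 8, 9}:
n :  0  1  2  3  4  5  6  7  8  9 10 11 12 13 14 15 16 17 18 19 20 21
G :  0  1  0  1  0  1  0  1  2  3  2  3  2  3  2  3  0  1  0  1  0  1
Pile A: G(8) = 2.
Pile B: G(21) = 1.
Combined Grundy value = 2 ⊕ 1 = 3.
A winning move leaves total XOR = 0, i.e. changes one component's Grundy value g to g ⊕ X where X is the current total.
Pile A: need g' = 2⊕3 = 1. Options: 8−1→G=1, 8−3→G=1, 8−7→G=1, 8−8→G=0. Hits: 3.
Pile B: need g' = 1⊕3 = 2. Options: 21−1→G=0, 21−3→G=0, 21−7→G=2, 21−8→G=3, 21−9→G=2. Hits: 2.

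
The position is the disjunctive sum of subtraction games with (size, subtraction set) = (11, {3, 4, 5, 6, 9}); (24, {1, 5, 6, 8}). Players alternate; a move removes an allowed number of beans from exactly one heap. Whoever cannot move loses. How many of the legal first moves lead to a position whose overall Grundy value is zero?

2

Heap A, S = {3, 4, 5, 6, 9}:
n :  0  1  2  3  4  5  6  7  8  9 10 11
G :  0  0  0  1  1  1  2  2  2  3  3  3
G_A(11) = 3.
Heap B, S = {1, 5, 6, 8}:
G(0) = 0
G(1) = mex{0} = 1
G(2) = mex{1} = 0
G(3) = mex{0} = 1
G(4) = mex{1} = 0
G(5) = mex{0,0} = 1
G(6) = mex{1,1,0} = 2
G(7) = mex{2,0,1} = 3
G(8) = mex{3,1,0,0} = 2
G(9) = mex{2,0,1,1} = 3
G(10) = mex{3,1,0,0} = 2
G(11) = mex{2,2,1,1} = 0
G(12) = mex{0,3,2,0} = 1
G(13) = mex{1,2,3,1} = 0
G(14) = mex{0,3,2,2} = 1
G(15) = mex{1,2,3,3} = 0
G(16) = mex{0,0,2,2} = 1
G(17) = mex{1,1,0,3} = 2
G(18) = mex{2,0,1,2} = 3
G(19) = mex{3,1,0,0} = 2
G(20) = mex{2,0,1,1} = 3
G(21) = mex{3,1,0,0} = 2
G(22) = mex{2,2,1,1} = 0
G(23) = mex{0,3,2,0} = 1
G(24) = mex{1,2,3,1} = 0
G_B(24) = 0.
Combined Grundy value = 3 ⊕ 0 = 3.
A winning move leaves total XOR = 0, i.e. changes one component's Grundy value g to g ⊕ X where X is the current total.
Heap A: need g' = 3⊕3 = 0. Options: 11−3→G=2, 11−4→G=2, 11−5→G=2, 11−6→G=1, 11−9→G=0. Hits: 1.
Heap B: need g' = 0⊕3 = 3. Options: 24−1→G=1, 24−5→G=2, 24−6→G=3, 24−8→G=1. Hits: 1.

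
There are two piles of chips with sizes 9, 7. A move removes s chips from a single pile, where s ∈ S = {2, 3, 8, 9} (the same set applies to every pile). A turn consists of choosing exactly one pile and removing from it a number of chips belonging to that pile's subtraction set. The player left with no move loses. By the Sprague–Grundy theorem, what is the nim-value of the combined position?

All piles use S = {2, 3, 8, 9}:
n : 0 1 2 3 4 5 6 7 8 9
G : 0 0 1 1 2 0 0 1 1 2
Pile A: G(9) = 2.
Pile B: G(7) = 1.
Combined Grundy value = 2 ⊕ 1 = 3.

3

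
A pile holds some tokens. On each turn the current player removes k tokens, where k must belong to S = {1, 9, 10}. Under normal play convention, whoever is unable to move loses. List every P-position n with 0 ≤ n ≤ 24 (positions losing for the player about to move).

0, 2, 4, 6, 8, 19, 21, 23

n :  0  1  2  3  4  5  6  7  8  9 10 11 12 13 14 15 16 17 18 19 20 21 22 23 24
G :  0  1  0  1  0  1  0  1  0  1  2  3  2  3  2  3  2  3  2  0  1  0  1  0  1
P-positions are exactly the n with G(n) = 0.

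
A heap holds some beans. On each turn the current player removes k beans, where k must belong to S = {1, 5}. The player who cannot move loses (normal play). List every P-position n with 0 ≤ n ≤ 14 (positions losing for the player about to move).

0, 2, 4, 6, 8, 10, 12, 14

G(0) = 0
G(1) = mex{0} = 1
G(2) = mex{1} = 0
G(3) = mex{0} = 1
G(4) = mex{1} = 0
G(5) = mex{0,0} = 1
G(6) = mex{1,1} = 0
G(7) = mex{0,0} = 1
G(8) = mex{1,1} = 0
G(9) = mex{0,0} = 1
G(10) = mex{1,1} = 0
G(11) = mex{0,0} = 1
G(12) = mex{1,1} = 0
G(13) = mex{0,0} = 1
G(14) = mex{1,1} = 0
P-positions are exactly the n with G(n) = 0.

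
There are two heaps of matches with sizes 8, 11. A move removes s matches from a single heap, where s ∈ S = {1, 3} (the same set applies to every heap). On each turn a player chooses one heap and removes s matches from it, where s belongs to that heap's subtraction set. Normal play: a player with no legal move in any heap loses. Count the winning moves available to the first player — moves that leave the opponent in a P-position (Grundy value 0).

4

All heaps use S = {1, 3}:
G(0) = 0
G(1) = mex{0} = 1
G(2) = mex{1} = 0
G(3) = mex{0,0} = 1
G(4) = mex{1,1} = 0
G(5) = mex{0,0} = 1
G(6) = mex{1,1} = 0
G(7) = mex{0,0} = 1
G(8) = mex{1,1} = 0
G(9) = mex{0,0} = 1
G(10) = mex{1,1} = 0
G(11) = mex{0,0} = 1
Heap A: G(8) = 0.
Heap B: G(11) = 1.
Combined Grundy value = 0 ⊕ 1 = 1.
A winning move leaves total XOR = 0, i.e. changes one component's Grundy value g to g ⊕ X where X is the current total.
Heap A: need g' = 0⊕1 = 1. Options: 8−1→G=1, 8−3→G=1. Hits: 2.
Heap B: need g' = 1⊕1 = 0. Options: 11−1→G=0, 11−3→G=0. Hits: 2.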